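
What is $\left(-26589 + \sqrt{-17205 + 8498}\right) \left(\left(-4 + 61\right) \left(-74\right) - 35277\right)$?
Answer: $1050132555 - 39495 i \sqrt{8707} \approx 1.0501 \cdot 10^{9} - 3.6853 \cdot 10^{6} i$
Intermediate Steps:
$\left(-26589 + \sqrt{-17205 + 8498}\right) \left(\left(-4 + 61\right) \left(-74\right) - 35277\right) = \left(-26589 + \sqrt{-8707}\right) \left(57 \left(-74\right) - 35277\right) = \left(-26589 + i \sqrt{8707}\right) \left(-4218 - 35277\right) = \left(-26589 + i \sqrt{8707}\right) \left(-39495\right) = 1050132555 - 39495 i \sqrt{8707}$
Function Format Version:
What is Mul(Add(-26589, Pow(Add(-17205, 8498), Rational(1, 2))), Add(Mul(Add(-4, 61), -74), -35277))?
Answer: Add(1050132555, Mul(-39495, I, Pow(8707, Rational(1, 2)))) ≈ Add(1.0501e+9, Mul(-3.6853e+6, I))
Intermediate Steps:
Mul(Add(-26589, Pow(Add(-17205, 8498), Rational(1, 2))), Add(Mul(Add(-4, 61), -74), -35277)) = Mul(Add(-26589, Pow(-8707, Rational(1, 2))), Add(Mul(57, -74), -35277)) = Mul(Add(-26589, Mul(I, Pow(8707, Rational(1, 2)))), Add(-4218, -35277)) = Mul(Add(-26589, Mul(I, Pow(8707, Rational(1, 2)))), -39495) = Add(1050132555, Mul(-39495, I, Pow(8707, Rational(1, 2))))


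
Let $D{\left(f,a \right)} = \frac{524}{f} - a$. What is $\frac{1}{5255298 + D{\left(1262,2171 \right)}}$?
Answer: $\frac{631}{3314723399} \approx 1.9036 \cdot 10^{-7}$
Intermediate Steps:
$D{\left(f,a \right)} = - a + \frac{524}{f}$
$\frac{1}{5255298 + D{\left(1262,2171 \right)}} = \frac{1}{5255298 + \left(\left(-1\right) 2171 + \frac{524}{1262}\right)} = \frac{1}{5255298 + \left(-2171 + 524 \cdot \frac{1}{1262}\right)} = \frac{1}{5255298 + \left(-2171 + \frac{262}{631}\right)} = \frac{1}{5255298 - \frac{1369639}{631}} = \frac{1}{\frac{3314723399}{631}} = \frac{631}{3314723399}$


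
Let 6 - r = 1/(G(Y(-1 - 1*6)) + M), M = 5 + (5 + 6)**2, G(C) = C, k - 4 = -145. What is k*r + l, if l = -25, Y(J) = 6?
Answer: -38277/44 ≈ -869.93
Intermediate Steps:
k = -141 (k = 4 - 145 = -141)
M = 126 (M = 5 + 11**2 = 5 + 121 = 126)
r = 791/132 (r = 6 - 1/(6 + 126) = 6 - 1/132 = 791/132 ≈ 5.9924)
k*r + l = -141*791/132 - 25 = -37177/44 - 25 = -38277/44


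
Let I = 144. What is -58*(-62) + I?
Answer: 3740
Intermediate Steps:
-58*(-62) + I = -58*(-62) + 144 = 3596 + 144 = 3740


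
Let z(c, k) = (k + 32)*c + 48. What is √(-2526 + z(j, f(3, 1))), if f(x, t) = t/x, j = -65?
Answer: I*√41217/3 ≈ 67.673*I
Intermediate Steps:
z(c, k) = 48 + c*(32 + k) (z(c, k) = (32 + k)*c + 48 = c*(32 + k) + 48 = 48 + c*(32 + k))
√(-2526 + z(j, f(3, 1))) = √(-2526 + (48 + 32*(-65) - 65/3)) = √(-2526 + (48 - 2080 - 65/3)) = √(-2526 - 6161/3) = √(-13739/3) = I*√41217/3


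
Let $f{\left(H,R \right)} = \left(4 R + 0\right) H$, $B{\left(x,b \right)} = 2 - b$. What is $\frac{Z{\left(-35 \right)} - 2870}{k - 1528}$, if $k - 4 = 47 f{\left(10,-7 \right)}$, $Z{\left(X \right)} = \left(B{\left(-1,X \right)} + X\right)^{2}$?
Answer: $\frac{1433}{7342} \approx 0.19518$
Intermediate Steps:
$f{\left(H,R \right)} = 4 H R$ ($f{\left(H,R \right)} = 4 R H = 4 H R$)
$Z{\left(X \right)} = 4$ ($Z{\left(X \right)} = \left(\left(2 - X\right) + X\right)^{2} = 2^{2} = 4$)
$k = -13156$ ($k = 4 + 47 \cdot 4 \cdot 10 \left(-7\right) = 4 + 47 \left(-280\right) = 4 - 13160 = -13156$)
$\frac{Z{\left(-35 \right)} - 2870}{k - 1528} = \frac{4 - 2870}{-13156 - 1528} = - \frac{2866}{-14684} = \left(-2866\right) \left(- \frac{1}{14684}\right) = \frac{1433}{7342}$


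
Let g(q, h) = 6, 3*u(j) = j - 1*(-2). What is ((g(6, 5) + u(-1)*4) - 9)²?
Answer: 25/9 ≈ 2.7778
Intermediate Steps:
u(j) = ⅔ + j/3 (u(j) = (j - 1*(-2))/3 = (j + 2)/3 = (2 + j)/3 = ⅔ + j/3)
((g(6, 5) + u(-1)*4) - 9)² = ((6 + (⅔ + (⅓)*(-1))*4) - 9)² = ((6 + (⅔ - ⅓)*4) - 9)² = ((6 + (⅓)*4) - 9)² = ((6 + 4/3) - 9)² = (22/3 - 9)² = (-5/3)² = 25/9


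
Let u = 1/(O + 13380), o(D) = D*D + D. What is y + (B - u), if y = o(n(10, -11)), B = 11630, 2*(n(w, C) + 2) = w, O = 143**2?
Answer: 393837217/33829 ≈ 11642.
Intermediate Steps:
O = 20449
n(w, C) = -2 + w/2
o(D) = D + D**2 (o(D) = D**2 + D = D + D**2)
y = 12 (y = (-2 + (1/2)*10)*(1 + (-2 + (1/2)*10)) = (-2 + 5)*(1 + (-2 + 5)) = 3*(1 + 3) = 3*4 = 12)
u = 1/33829 (u = 1/(20449 + 13380) = 1/33829 ≈ 2.9560e-5)
y + (B - u) = 12 + (11630 - 1*1/33829) = 12 + (11630 - 1/33829) = 12 + 393431269/33829 = 393837217/33829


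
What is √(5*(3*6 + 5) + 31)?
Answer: √146 ≈ 12.083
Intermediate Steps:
√(5*(3*6 + 5) + 31) = √(5*(18 + 5) + 31) = √(5*23 + 31) = √(115 + 31) = √146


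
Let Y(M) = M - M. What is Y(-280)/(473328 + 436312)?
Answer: 0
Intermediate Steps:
Y(M) = 0
Y(-280)/(473328 + 436312) = 0/(473328 + 436312) = 0/909640 = 0*(1/909640) = 0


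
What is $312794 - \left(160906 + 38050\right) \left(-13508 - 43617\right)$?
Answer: $11365674294$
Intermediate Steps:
$312794 - \left(160906 + 38050\right) \left(-13508 - 43617\right) = 312794 - 198956 \left(-57125\right) = 312794 - -11365361500 = 312794 + 11365361500 = 11365674294$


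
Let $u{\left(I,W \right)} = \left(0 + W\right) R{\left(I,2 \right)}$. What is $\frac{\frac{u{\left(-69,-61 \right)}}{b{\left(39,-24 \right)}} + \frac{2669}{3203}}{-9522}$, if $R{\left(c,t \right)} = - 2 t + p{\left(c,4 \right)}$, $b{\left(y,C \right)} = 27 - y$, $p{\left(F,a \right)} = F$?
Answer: $\frac{14230931}{365987592} \approx 0.038884$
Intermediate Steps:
$R{\left(c,t \right)} = c - 2 t$ ($R{\left(c,t \right)} = - 2 t + c = c - 2 t$)
$u{\left(I,W \right)} = W \left(-4 + I\right)$ ($u{\left(I,W \right)} = \left(0 + W\right) \left(I - 4\right) = W \left(I - 4\right) = W \left(-4 + I\right)$)
$\frac{\frac{u{\left(-69,-61 \right)}}{b{\left(39,-24 \right)}} + \frac{2669}{3203}}{-9522} = \frac{\frac{\left(-61\right) \left(-4 - 69\right)}{27 - 39} + \frac{2669}{3203}}{-9522} = \left(\frac{\left(-61\right) \left(-73\right)}{27 - 39} + 2669 \cdot \frac{1}{3203}\right) \left(- \frac{1}{9522}\right) = \left(\frac{4453}{-12} + \frac{2669}{3203}\right) \left(- \frac{1}{9522}\right) = \left(4453 \left(- \frac{1}{12}\right) + \frac{2669}{3203}\right) \left(- \frac{1}{9522}\right) = \left(- \frac{4453}{12} + \frac{2669}{3203}\right) \left(- \frac{1}{9522}\right) = \left(- \frac{14230931}{38436}\right) \left(- \frac{1}{9522}\right) = \frac{14230931}{365987592}$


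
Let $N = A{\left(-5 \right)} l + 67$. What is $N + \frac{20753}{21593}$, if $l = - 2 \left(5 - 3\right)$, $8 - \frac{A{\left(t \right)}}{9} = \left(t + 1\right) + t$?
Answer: $- \frac{11747432}{21593} \approx -544.04$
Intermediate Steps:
$A{\left(t \right)} = 63 - 18 t$ ($A{\left(t \right)} = 72 - 9 \left(\left(t + 1\right) + t\right) = 72 - 9 \left(\left(1 + t\right) + t\right) = 72 - 9 \left(1 + 2 t\right) = 72 - \left(9 + 18 t\right) = 63 - 18 t$)
$l = -4$ ($l = \left(-2\right) 2 = -4$)
$N = -545$ ($N = \left(63 - -90\right) \left(-4\right) + 67 = \left(63 + 90\right) \left(-4\right) + 67 = 153 \left(-4\right) + 67 = -612 + 67 = -545$)
$N + \frac{20753}{21593} = -545 + \frac{20753}{21593} = - \frac{11747432}{21593}$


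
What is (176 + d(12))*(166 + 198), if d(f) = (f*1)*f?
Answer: 116480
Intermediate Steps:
d(f) = f² (d(f) = f*f = f²)
(176 + d(12))*(166 + 198) = (176 + 12²)*(166 + 198) = (176 + 144)*364 = 320*364 = 116480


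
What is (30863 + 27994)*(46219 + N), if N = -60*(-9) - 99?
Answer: 2746267620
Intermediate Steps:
N = 441 (N = -15*(-36) - 99 = 540 - 99 = 441)
(30863 + 27994)*(46219 + N) = (30863 + 27994)*(46219 + 441) = 58857*46660 = 2746267620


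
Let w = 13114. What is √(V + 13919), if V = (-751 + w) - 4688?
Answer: √21594 ≈ 146.95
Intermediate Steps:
V = 7675 (V = (-751 + 13114) - 4688 = 12363 - 4688 = 7675)
√(V + 13919) = √(7675 + 13919) = √21594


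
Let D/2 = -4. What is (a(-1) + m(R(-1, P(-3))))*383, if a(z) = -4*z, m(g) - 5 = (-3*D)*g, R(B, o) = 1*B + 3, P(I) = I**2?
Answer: 21831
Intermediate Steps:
D = -8 (D = 2*(-4) = -8)
R(B, o) = 3 + B (R(B, o) = B + 3 = 3 + B)
m(g) = 5 + 24*g (m(g) = 5 + (-3*(-8))*g = 5 + 24*g)
(a(-1) + m(R(-1, P(-3))))*383 = (-4*(-1) + (5 + 24*(3 - 1)))*383 = (4 + (5 + 24*2))*383 = (4 + (5 + 48))*383 = (4 + 53)*383 = 57*383 = 21831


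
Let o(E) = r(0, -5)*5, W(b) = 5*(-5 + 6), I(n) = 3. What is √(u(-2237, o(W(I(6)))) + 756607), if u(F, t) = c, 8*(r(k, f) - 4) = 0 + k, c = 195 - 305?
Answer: √756497 ≈ 869.77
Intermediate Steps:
c = -110
r(k, f) = 4 + k/8 (r(k, f) = 4 + (0 + k)/8 = 4 + k/8)
W(b) = 5 (W(b) = 5*1 = 5)
o(E) = 20 (o(E) = (4 + (⅛)*0)*5 = (4 + 0)*5 = 4*5 = 20)
u(F, t) = -110
√(u(-2237, o(W(I(6)))) + 756607) = √(-110 + 756607) = √756497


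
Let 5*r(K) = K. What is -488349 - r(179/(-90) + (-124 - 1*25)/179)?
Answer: -39336466499/80550 ≈ -4.8835e+5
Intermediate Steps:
r(K) = K/5
-488349 - r(179/(-90) + (-124 - 1*25)/179) = -488349 - (179/(-90) + (-124 - 1*25)/179)/5 = -488349 - (179*(-1/90) + (-124 - 25)*(1/179))/5 = -488349 - (-179/90 - 149*1/179)/5 = -488349 - (-179/90 - 149/179)/5 = -488349 - (-45451)/(5*16110) = -488349 - 1*(-45451/80550) = -488349 + 45451/80550 = -39336466499/80550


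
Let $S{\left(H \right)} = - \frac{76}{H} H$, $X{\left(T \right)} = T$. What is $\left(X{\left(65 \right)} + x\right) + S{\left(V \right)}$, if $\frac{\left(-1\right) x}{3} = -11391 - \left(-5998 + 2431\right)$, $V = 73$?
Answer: $23461$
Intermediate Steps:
$x = 23472$ ($x = - 3 \left(-11391 - \left(-5998 + 2431\right)\right) = - 3 \left(-11391 - -3567\right) = - 3 \left(-11391 + 3567\right) = \left(-3\right) \left(-7824\right) = 23472$)
$S{\left(H \right)} = -76$
$\left(X{\left(65 \right)} + x\right) + S{\left(V \right)} = \left(65 + 23472\right) - 76 = 23537 - 76 = 23461$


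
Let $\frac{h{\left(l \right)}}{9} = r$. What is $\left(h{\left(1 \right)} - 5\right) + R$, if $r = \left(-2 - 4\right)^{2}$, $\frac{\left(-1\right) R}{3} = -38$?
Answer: $433$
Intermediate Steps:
$R = 114$ ($R = \left(-3\right) \left(-38\right) = 114$)
$r = 36$ ($r = \left(-6\right)^{2} = 36$)
$h{\left(l \right)} = 324$ ($h{\left(l \right)} = 9 \cdot 36 = 324$)
$\left(h{\left(1 \right)} - 5\right) + R = \left(324 - 5\right) + 114 = 319 + 114 = 433$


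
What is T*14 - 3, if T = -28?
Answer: -395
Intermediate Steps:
T*14 - 3 = -28*14 - 3 = -392 - 3 = -395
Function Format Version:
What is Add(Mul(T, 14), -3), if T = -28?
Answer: -395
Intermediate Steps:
Add(Mul(T, 14), -3) = Add(Mul(-28, 14), -3) = Add(-392, -3) = -395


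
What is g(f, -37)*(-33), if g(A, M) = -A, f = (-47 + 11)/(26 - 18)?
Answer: -297/2 ≈ -148.50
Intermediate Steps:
f = -9/2 (f = -36/8 = -36*1/8 = -9/2 ≈ -4.5000)
g(f, -37)*(-33) = -1*(-9/2)*(-33) = (9/2)*(-33) = -297/2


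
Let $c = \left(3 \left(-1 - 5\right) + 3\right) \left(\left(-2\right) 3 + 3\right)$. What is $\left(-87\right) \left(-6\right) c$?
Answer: $23490$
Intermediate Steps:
$c = 45$ ($c = \left(3 \left(-6\right) + 3\right) \left(-6 + 3\right) = \left(-18 + 3\right) \left(-3\right) = \left(-15\right) \left(-3\right) = 45$)
$\left(-87\right) \left(-6\right) c = \left(-87\right) \left(-6\right) 45 = 522 \cdot 45 = 23490$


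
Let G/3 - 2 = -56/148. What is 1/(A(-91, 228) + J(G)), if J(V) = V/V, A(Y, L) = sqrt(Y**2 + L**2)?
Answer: -1/60264 + sqrt(60265)/60264 ≈ 0.0040570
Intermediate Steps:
A(Y, L) = sqrt(L**2 + Y**2)
G = 180/37 (G = 6 + 3*(-56/148) = 6 + 3*(-56*1/148) = 6 + 3*(-14/37) = 6 - 42/37 = 180/37 ≈ 4.8649)
J(V) = 1
1/(A(-91, 228) + J(G)) = 1/(sqrt(228**2 + (-91)**2) + 1) = 1/(sqrt(51984 + 8281) + 1) = 1/(sqrt(60265) + 1) = 1/(1 + sqrt(60265))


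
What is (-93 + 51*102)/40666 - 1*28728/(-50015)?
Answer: 203397069/290558570 ≈ 0.70002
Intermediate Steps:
(-93 + 51*102)/40666 - 1*28728/(-50015) = (-93 + 5202)*(1/40666) - 28728*(-1/50015) = 5109*(1/40666) + 4104/7145 = 5109/40666 + 4104/7145 = 203397069/290558570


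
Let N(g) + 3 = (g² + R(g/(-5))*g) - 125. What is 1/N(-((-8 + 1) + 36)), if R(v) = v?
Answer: 5/2724 ≈ 0.0018355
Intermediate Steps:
N(g) = -128 + 4*g²/5 (N(g) = -3 + ((g² + (g/(-5))*g) - 125) = -3 + ((g² + (g*(-⅕))*g) - 125) = -3 + ((g² + (-g/5)*g) - 125) = -3 + ((g² - g²/5) - 125) = -3 + (4*g²/5 - 125) = -3 + (-125 + 4*g²/5) = -128 + 4*g²/5)
1/N(-((-8 + 1) + 36)) = 1/(-128 + 4*(-((-8 + 1) + 36))²/5) = 1/(-128 + 4*(-(-7 + 36))²/5) = 1/(-128 + 4*(-1*29)²/5) = 1/(-128 + (⅘)*(-29)²) = 1/(-128 + (⅘)*841) = 1/(-128 + 3364/5) = 1/(2724/5) = 5/2724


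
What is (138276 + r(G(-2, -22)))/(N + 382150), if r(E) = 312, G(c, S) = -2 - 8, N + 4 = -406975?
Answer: -138588/24829 ≈ -5.5817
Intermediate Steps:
N = -406979 (N = -4 - 406975 = -406979)
G(c, S) = -10
(138276 + r(G(-2, -22)))/(N + 382150) = (138276 + 312)/(-406979 + 382150) = 138588/(-24829) = 138588*(-1/24829) = -138588/24829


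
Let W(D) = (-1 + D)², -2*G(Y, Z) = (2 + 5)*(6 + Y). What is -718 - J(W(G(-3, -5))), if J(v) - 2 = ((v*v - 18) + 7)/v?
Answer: -1803185/2116 ≈ -852.17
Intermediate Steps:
G(Y, Z) = -21 - 7*Y/2 (G(Y, Z) = -(2 + 5)*(6 + Y)/2 = -7*(6 + Y)/2 = -(42 + 7*Y)/2 = -21 - 7*Y/2)
J(v) = 2 + (-11 + v²)/v (J(v) = 2 + ((v*v - 18) + 7)/v = 2 + ((v² - 18) + 7)/v = 2 + ((-18 + v²) + 7)/v = 2 + (-11 + v²)/v)
-718 - J(W(G(-3, -5))) = -718 - (2 + (-1 + (-21 - 7/2*(-3)))² - 11/(-1 + (-21 - 7/2*(-3)))²) = -718 - (2 + (-1 + (-21 + 21/2))² - 11/(-1 + (-21 + 21/2))²) = -718 - (2 + (-1 - 21/2)² - 11/(-1 - 21/2)²) = -718 - (2 + (-23/2)² - 11/((-23/2)²)) = -718 - (2 + 529/4 - 11/529/4) = -718 - (2 + 529/4 - 11*4/529) = -718 - (2 + 529/4 - 44/529) = -718 - 1*283897/2116 = -718 - 283897/2116 = -1803185/2116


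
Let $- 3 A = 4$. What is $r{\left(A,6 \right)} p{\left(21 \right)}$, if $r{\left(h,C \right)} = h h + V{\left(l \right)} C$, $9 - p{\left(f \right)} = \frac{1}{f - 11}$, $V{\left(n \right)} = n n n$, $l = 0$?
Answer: $\frac{712}{45} \approx 15.822$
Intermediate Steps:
$A = - \frac{4}{3}$ ($A = \left(- \frac{1}{3}\right) 4 = - \frac{4}{3} \approx -1.3333$)
$V{\left(n \right)} = n^{3}$ ($V{\left(n \right)} = n^{2} n = n^{3}$)
$p{\left(f \right)} = 9 - \frac{1}{-11 + f}$ ($p{\left(f \right)} = 9 - \frac{1}{f - 11} = 9 - \frac{1}{-11 + f}$)
$r{\left(h,C \right)} = h^{2}$ ($r{\left(h,C \right)} = h h + 0^{3} C = h^{2} + 0 C = h^{2} + 0 = h^{2}$)
$r{\left(A,6 \right)} p{\left(21 \right)} = \left(- \frac{4}{3}\right)^{2} \frac{-100 + 9 \cdot 21}{-11 + 21} = \frac{16 \frac{-100 + 189}{10}}{9} = \frac{16 \cdot \frac{1}{10} \cdot 89}{9} = \frac{16}{9} \cdot \frac{89}{10} = \frac{712}{45}$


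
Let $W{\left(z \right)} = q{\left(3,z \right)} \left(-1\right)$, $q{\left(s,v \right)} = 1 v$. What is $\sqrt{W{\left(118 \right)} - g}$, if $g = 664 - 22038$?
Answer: $2 \sqrt{5314} \approx 145.79$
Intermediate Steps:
$q{\left(s,v \right)} = v$
$W{\left(z \right)} = - z$ ($W{\left(z \right)} = z \left(-1\right) = - z$)
$g = -21374$
$\sqrt{W{\left(118 \right)} - g} = \sqrt{\left(-1\right) 118 - -21374} = \sqrt{-118 + 21374} = \sqrt{21256} = 2 \sqrt{5314}$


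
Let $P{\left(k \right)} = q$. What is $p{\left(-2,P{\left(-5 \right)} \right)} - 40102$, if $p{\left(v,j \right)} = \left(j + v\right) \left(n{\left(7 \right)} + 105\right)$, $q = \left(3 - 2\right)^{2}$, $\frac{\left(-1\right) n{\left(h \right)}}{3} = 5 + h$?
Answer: $-40171$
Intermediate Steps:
$n{\left(h \right)} = -15 - 3 h$ ($n{\left(h \right)} = - 3 \left(5 + h\right) = -15 - 3 h$)
$q = 1$ ($q = 1^{2} = 1$)
$P{\left(k \right)} = 1$
$p{\left(v,j \right)} = 69 j + 69 v$ ($p{\left(v,j \right)} = \left(j + v\right) \left(\left(-15 - 21\right) + 105\right) = \left(j + v\right) \left(-36 + 105\right) = \left(j + v\right) 69 = 69 j + 69 v$)
$p{\left(-2,P{\left(-5 \right)} \right)} - 40102 = \left(69 \cdot 1 + 69 \left(-2\right)\right) - 40102 = \left(69 - 138\right) - 40102 = -69 - 40102 = -40171$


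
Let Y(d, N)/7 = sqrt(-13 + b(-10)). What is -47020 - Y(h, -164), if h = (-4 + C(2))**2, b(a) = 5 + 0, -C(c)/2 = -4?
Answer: -47020 - 14*I*sqrt(2) ≈ -47020.0 - 19.799*I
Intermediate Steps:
C(c) = 8 (C(c) = -2*(-4) = 8)
b(a) = 5
h = 16 (h = (-4 + 8)**2 = 4**2 = 16)
Y(d, N) = 14*I*sqrt(2) (Y(d, N) = 7*sqrt(-13 + 5) = 7*sqrt(-8) = 7*(2*I*sqrt(2)) = 14*I*sqrt(2))
-47020 - Y(h, -164) = -47020 - 14*I*sqrt(2)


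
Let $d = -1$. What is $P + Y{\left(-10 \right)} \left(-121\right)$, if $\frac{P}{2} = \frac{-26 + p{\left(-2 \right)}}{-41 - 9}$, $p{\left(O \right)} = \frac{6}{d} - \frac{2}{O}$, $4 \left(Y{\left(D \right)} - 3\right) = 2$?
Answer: $- \frac{21113}{50} \approx -422.26$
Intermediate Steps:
$Y{\left(D \right)} = \frac{7}{2}$ ($Y{\left(D \right)} = 3 + \frac{1}{4} \cdot 2 = 3 + \frac{1}{2} = \frac{7}{2}$)
$p{\left(O \right)} = -6 - \frac{2}{O}$ ($p{\left(O \right)} = \frac{6}{-1} - \frac{2}{O} = 6 \left(-1\right) - \frac{2}{O} = -6 - \frac{2}{O}$)
$P = \frac{31}{25}$ ($P = 2 \frac{-26 - \left(6 + \frac{2}{-2}\right)}{-41 - 9} = 2 \frac{-26 - 5}{-50} = 2 \left(-26 + \left(-6 + 1\right)\right) \left(- \frac{1}{50}\right) = 2 \left(-26 - 5\right) \left(- \frac{1}{50}\right) = 2 \left(\left(-31\right) \left(- \frac{1}{50}\right)\right) = 2 \cdot \frac{31}{50} = \frac{31}{25} \approx 1.24$)
$P + Y{\left(-10 \right)} \left(-121\right) = \frac{31}{25} + \frac{7}{2} \left(-121\right) = \frac{31}{25} - \frac{847}{2} = - \frac{21113}{50}$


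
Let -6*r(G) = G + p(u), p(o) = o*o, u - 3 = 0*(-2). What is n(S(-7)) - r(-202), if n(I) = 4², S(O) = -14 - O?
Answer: -97/6 ≈ -16.167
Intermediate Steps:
u = 3 (u = 3 + 0*(-2) = 3 + 0 = 3)
p(o) = o²
n(I) = 16
r(G) = -3/2 - G/6 (r(G) = -(G + 3²)/6 = -(G + 9)/6 = -(9 + G)/6 = -3/2 - G/6)
n(S(-7)) - r(-202) = 16 - (-3/2 - ⅙*(-202)) = 16 - (-3/2 + 101/3) = 16 - 1*193/6 = 16 - 193/6 = -97/6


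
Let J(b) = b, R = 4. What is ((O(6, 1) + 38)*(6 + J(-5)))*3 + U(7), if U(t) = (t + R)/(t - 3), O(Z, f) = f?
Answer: 479/4 ≈ 119.75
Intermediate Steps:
U(t) = (4 + t)/(-3 + t) (U(t) = (t + 4)/(t - 3) = (4 + t)/(-3 + t))
((O(6, 1) + 38)*(6 + J(-5)))*3 + U(7) = ((1 + 38)*(6 - 5))*3 + (4 + 7)/(-3 + 7) = (39*1)*3 + 11/4 = 39*3 + (1/4)*11 = 117 + 11/4 = 479/4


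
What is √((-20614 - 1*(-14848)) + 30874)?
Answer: 2*√6277 ≈ 158.46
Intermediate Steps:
√((-20614 - 1*(-14848)) + 30874) = √((-20614 + 14848) + 30874) = √(-5766 + 30874) = √25108 = 2*√6277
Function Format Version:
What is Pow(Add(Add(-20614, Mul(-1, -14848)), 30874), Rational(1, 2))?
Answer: Mul(2, Pow(6277, Rational(1, 2))) ≈ 158.46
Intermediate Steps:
Pow(Add(Add(-20614, Mul(-1, -14848)), 30874), Rational(1, 2)) = Pow(Add(Add(-20614, 14848), 30874), Rational(1, 2)) = Pow(Add(-5766, 30874), Rational(1, 2)) = Pow(25108, Rational(1, 2)) = Mul(2, Pow(6277, Rational(1, 2)))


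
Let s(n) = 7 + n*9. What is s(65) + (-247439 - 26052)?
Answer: -272899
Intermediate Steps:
s(n) = 7 + 9*n
s(65) + (-247439 - 26052) = (7 + 9*65) + (-247439 - 26052) = (7 + 585) - 273491 = 592 - 273491 = -272899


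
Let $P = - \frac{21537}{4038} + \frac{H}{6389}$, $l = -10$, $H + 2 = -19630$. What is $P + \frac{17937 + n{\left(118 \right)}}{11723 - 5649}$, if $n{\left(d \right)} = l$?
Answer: $- \frac{71233113196}{13058483489} \approx -5.4549$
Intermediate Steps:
$H = -19632$ ($H = -2 - 19630 = -19632$)
$n{\left(d \right)} = -10$
$P = - \frac{72291303}{8599594}$ ($P = - \frac{21537}{4038} - \frac{19632}{6389} = \left(-21537\right) \frac{1}{4038} - \frac{19632}{6389} = - \frac{7179}{1346} - \frac{19632}{6389} = - \frac{72291303}{8599594} \approx -8.4064$)
$P + \frac{17937 + n{\left(118 \right)}}{11723 - 5649} = - \frac{72291303}{8599594} + \frac{17937 - 10}{11723 - 5649} = - \frac{72291303}{8599594} + \frac{17927}{6074} = - \frac{71233113196}{13058483489}$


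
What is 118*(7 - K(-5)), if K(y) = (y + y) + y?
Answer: 2596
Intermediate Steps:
K(y) = 3*y (K(y) = 2*y + y = 3*y)
118*(7 - K(-5)) = 118*(7 - 3*(-5)) = 118*(7 - 1*(-15)) = 118*(7 + 15) = 118*22 = 2596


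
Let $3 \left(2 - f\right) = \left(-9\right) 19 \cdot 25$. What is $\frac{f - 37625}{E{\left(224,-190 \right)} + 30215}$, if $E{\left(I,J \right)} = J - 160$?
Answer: $- \frac{12066}{9955} \approx -1.2121$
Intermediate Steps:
$f = 1427$ ($f = 2 - \frac{\left(-9\right) 19 \cdot 25}{3} = 2 - \frac{\left(-171\right) 25}{3} = 2 - -1425 = 2 + 1425 = 1427$)
$E{\left(I,J \right)} = -160 + J$
$\frac{f - 37625}{E{\left(224,-190 \right)} + 30215} = \frac{1427 - 37625}{\left(-160 - 190\right) + 30215} = - \frac{36198}{-350 + 30215} = - \frac{36198}{29865} = \left(-36198\right) \frac{1}{29865} = - \frac{12066}{9955}$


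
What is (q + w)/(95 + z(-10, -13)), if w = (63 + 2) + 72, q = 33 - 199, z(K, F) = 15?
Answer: -29/110 ≈ -0.26364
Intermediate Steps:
q = -166
w = 137 (w = 65 + 72 = 137)
(q + w)/(95 + z(-10, -13)) = (-166 + 137)/(95 + 15) = -29/110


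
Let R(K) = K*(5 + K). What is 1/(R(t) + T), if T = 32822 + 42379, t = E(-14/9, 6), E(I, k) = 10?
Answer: 1/75351 ≈ 1.3271e-5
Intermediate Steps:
t = 10
T = 75201
1/(R(t) + T) = 1/(10*(5 + 10) + 75201) = 1/(10*15 + 75201) = 1/(150 + 75201) = 1/75351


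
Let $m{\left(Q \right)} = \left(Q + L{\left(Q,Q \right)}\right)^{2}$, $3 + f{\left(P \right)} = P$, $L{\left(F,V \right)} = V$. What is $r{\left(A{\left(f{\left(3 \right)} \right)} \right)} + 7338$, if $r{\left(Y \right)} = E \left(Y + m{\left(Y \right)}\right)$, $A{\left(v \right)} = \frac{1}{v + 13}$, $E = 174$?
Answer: $\frac{1243080}{169} \approx 7355.5$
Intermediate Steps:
$f{\left(P \right)} = -3 + P$
$m{\left(Q \right)} = 4 Q^{2}$ ($m{\left(Q \right)} = \left(Q + Q\right)^{2} = \left(2 Q\right)^{2} = 4 Q^{2}$)
$A{\left(v \right)} = \frac{1}{13 + v}$
$r{\left(Y \right)} = 174 Y + 696 Y^{2}$ ($r{\left(Y \right)} = 174 \left(Y + 4 Y^{2}\right) = 174 Y + 696 Y^{2}$)
$r{\left(A{\left(f{\left(3 \right)} \right)} \right)} + 7338 = \frac{174 \left(1 + \frac{4}{13 + \left(-3 + 3\right)}\right)}{13 + \left(-3 + 3\right)} + 7338 = \frac{174 \left(1 + \frac{4}{13 + 0}\right)}{13 + 0} + 7338 = \frac{174 \left(1 + \frac{4}{13}\right)}{13} + 7338 = 174 \cdot \frac{1}{13} \left(1 + 4 \cdot \frac{1}{13}\right) + 7338 = 174 \cdot \frac{1}{13} \left(1 + \frac{4}{13}\right) + 7338 = 174 \cdot \frac{1}{13} \cdot \frac{17}{13} + 7338 = \frac{2958}{169} + 7338 = \frac{1243080}{169}$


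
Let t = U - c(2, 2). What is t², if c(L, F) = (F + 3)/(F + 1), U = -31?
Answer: 9604/9 ≈ 1067.1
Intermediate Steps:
c(L, F) = (3 + F)/(1 + F)
t = -98/3 (t = -31 - (3 + 2)/(1 + 2) = -31 - 5/3 = -98/3 ≈ -32.667)
t² = (-98/3)² = 9604/9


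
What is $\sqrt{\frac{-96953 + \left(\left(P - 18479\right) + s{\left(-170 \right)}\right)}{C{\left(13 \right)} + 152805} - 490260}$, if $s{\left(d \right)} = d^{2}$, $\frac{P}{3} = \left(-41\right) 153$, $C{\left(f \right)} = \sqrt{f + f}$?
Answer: $\frac{\sqrt{-74914284651 - 490260 \sqrt{26}}}{\sqrt{152805 + \sqrt{26}}} \approx 700.19 i$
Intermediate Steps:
$C{\left(f \right)} = \sqrt{2} \sqrt{f}$ ($C{\left(f \right)} = \sqrt{2 f} = \sqrt{2} \sqrt{f}$)
$P = -18819$ ($P = 3 \left(\left(-41\right) 153\right) = 3 \left(-6273\right) = -18819$)
$\sqrt{\frac{-96953 + \left(\left(P - 18479\right) + s{\left(-170 \right)}\right)}{C{\left(13 \right)} + 152805} - 490260} = \sqrt{\frac{-96953 + \left(\left(-18819 - 18479\right) + \left(-170\right)^{2}\right)}{\sqrt{2} \sqrt{13} + 152805} - 490260} = \sqrt{\frac{-96953 + \left(-37298 + 28900\right)}{\sqrt{26} + 152805} - 490260} = \sqrt{\frac{-96953 - 8398}{152805 + \sqrt{26}} - 490260} = \sqrt{- \frac{105351}{152805 + \sqrt{26}} - 490260} = \sqrt{-490260 - \frac{105351}{152805 + \sqrt{26}}}$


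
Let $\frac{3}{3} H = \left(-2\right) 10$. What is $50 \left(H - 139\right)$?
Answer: $-7950$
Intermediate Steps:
$H = -20$ ($H = \left(-2\right) 10 = -20$)
$50 \left(H - 139\right) = 50 \left(-20 - 139\right) = 50 \left(-159\right) = -7950$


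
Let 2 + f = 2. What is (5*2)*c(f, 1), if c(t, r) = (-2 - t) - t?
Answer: -20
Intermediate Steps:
f = 0 (f = -2 + 2 = 0)
c(t, r) = -2 - 2*t
(5*2)*c(f, 1) = (5*2)*(-2 - 2*0) = 10*(-2 + 0) = 10*(-2) = -20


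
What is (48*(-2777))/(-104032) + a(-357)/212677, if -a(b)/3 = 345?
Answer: 1765082517/1382825854 ≈ 1.2764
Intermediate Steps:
a(b) = -1035 (a(b) = -3*345 = -1035)
(48*(-2777))/(-104032) + a(-357)/212677 = (48*(-2777))/(-104032) - 1035/212677 = -133296*(-1/104032) - 1035*1/212677 = 8331/6502 - 1035/212677 = 1765082517/1382825854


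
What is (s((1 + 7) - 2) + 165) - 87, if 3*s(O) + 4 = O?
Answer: 236/3 ≈ 78.667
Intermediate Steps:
s(O) = -4/3 + O/3
(s((1 + 7) - 2) + 165) - 87 = ((-4/3 + ((1 + 7) - 2)/3) + 165) - 87 = ((-4/3 + (8 - 2)/3) + 165) - 87 = ((-4/3 + (⅓)*6) + 165) - 87 = ((-4/3 + 2) + 165) - 87 = (⅔ + 165) - 87 = 497/3 - 87 = 236/3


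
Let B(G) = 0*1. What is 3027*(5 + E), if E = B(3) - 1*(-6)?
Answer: 33297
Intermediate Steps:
B(G) = 0
E = 6 (E = 0 - 1*(-6) = 0 + 6 = 6)
3027*(5 + E) = 3027*(5 + 6) = 3027*11 = 33297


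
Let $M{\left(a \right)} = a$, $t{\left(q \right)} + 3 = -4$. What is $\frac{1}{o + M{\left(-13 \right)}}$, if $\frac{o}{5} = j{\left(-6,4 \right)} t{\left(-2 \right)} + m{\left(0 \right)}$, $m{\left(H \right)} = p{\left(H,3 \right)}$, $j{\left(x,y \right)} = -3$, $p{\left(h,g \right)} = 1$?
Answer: $\frac{1}{97} \approx 0.010309$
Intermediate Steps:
$m{\left(H \right)} = 1$
$t{\left(q \right)} = -7$ ($t{\left(q \right)} = -3 - 4 = -7$)
$o = 110$ ($o = 5 \left(\left(-3\right) \left(-7\right) + 1\right) = 5 \left(21 + 1\right) = 5 \cdot 22 = 110$)
$\frac{1}{o + M{\left(-13 \right)}} = \frac{1}{110 - 13} = \frac{1}{97}$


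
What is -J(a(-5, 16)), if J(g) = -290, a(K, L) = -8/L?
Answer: 290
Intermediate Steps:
-J(a(-5, 16)) = -1*(-290) = 290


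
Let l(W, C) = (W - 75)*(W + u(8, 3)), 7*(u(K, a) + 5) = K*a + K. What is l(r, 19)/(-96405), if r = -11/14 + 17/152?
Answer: -31482147/36379904960 ≈ -0.00086537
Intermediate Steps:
u(K, a) = -5 + K/7 + K*a/7 (u(K, a) = -5 + (K*a + K)/7 = -5 + (K + K*a)/7 = -5 + (K/7 + K*a/7) = -5 + K/7 + K*a/7)
r = -717/1064 (r = -11*1/14 + 17*(1/152) = -11/14 + 17/152 = -717/1064 ≈ -0.67387)
l(W, C) = (-75 + W)*(-3/7 + W) (l(W, C) = (W - 75)*(W + (-5 + (⅐)*8 + (⅐)*8*3)) = (-75 + W)*(W + (-5 + 8/7 + 24/7)) = (-75 + W)*(W - 3/7) = (-75 + W)*(-3/7 + W))
l(r, 19)/(-96405) = (225/7 + (-717/1064)² - 528/7*(-717/1064))/(-96405) = (225/7 + 514089/1132096 + 47322/931)*(-1/96405) = (94446441/1132096)*(-1/96405) = -31482147/36379904960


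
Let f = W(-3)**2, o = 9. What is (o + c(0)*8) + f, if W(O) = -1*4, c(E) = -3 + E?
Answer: 1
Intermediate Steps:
W(O) = -4
f = 16 (f = (-4)**2 = 16)
(o + c(0)*8) + f = (9 + (-3 + 0)*8) + 16 = (9 - 3*8) + 16 = (9 - 24) + 16 = -15 + 16 = 1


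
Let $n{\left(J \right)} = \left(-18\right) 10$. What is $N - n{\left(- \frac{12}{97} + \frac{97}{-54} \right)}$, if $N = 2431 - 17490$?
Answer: $-14879$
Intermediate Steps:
$N = -15059$
$n{\left(J \right)} = -180$
$N - n{\left(- \frac{12}{97} + \frac{97}{-54} \right)} = -15059 - -180 = -15059 + 180 = -14879$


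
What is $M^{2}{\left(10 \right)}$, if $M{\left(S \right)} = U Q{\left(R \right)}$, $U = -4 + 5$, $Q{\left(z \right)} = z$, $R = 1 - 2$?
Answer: $1$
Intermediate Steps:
$R = -1$
$U = 1$
$M{\left(S \right)} = -1$ ($M{\left(S \right)} = 1 \left(-1\right) = -1$)
$M^{2}{\left(10 \right)} = \left(-1\right)^{2} = 1$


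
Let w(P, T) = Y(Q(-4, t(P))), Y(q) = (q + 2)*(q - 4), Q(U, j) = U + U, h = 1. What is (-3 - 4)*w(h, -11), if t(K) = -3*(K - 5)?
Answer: -504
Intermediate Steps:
t(K) = 15 - 3*K (t(K) = -3*(-5 + K) = 15 - 3*K)
Q(U, j) = 2*U
Y(q) = (-4 + q)*(2 + q) (Y(q) = (2 + q)*(-4 + q) = (-4 + q)*(2 + q))
w(P, T) = 72 (w(P, T) = -8 + (2*(-4))**2 - 4*(-4) = -8 + (-8)**2 - 2*(-8) = -8 + 64 + 16 = 72)
(-3 - 4)*w(h, -11) = (-3 - 4)*72 = -7*72 = -504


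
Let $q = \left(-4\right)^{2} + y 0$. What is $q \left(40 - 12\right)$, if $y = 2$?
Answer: $448$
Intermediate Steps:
$q = 16$ ($q = \left(-4\right)^{2} + 2 \cdot 0 = 16 + 0 = 16$)
$q \left(40 - 12\right) = 16 \left(40 - 12\right) = 16 \cdot 28 = 448$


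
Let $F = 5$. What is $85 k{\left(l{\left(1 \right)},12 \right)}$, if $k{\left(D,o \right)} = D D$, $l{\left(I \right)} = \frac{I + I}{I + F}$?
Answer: $\frac{85}{9} \approx 9.4444$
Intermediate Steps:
$l{\left(I \right)} = \frac{2 I}{5 + I}$ ($l{\left(I \right)} = \frac{I + I}{I + 5} = \frac{2 I}{5 + I}$)
$k{\left(D,o \right)} = D^{2}$
$85 k{\left(l{\left(1 \right)},12 \right)} = 85 \left(2 \cdot 1 \frac{1}{5 + 1}\right)^{2} = 85 \left(2 \cdot 1 \cdot \frac{1}{6}\right)^{2} = \frac{85}{9}$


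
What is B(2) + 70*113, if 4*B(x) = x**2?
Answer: 7911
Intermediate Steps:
B(x) = x**2/4
B(2) + 70*113 = (1/4)*2**2 + 70*113 = (1/4)*4 + 7910 = 1 + 7910 = 7911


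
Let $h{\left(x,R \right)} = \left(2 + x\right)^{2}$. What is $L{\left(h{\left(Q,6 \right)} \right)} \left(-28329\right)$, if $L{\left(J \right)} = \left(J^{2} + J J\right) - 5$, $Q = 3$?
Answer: $-35269605$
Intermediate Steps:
$L{\left(J \right)} = -5 + 2 J^{2}$ ($L{\left(J \right)} = \left(J^{2} + J^{2}\right) - 5 = 2 J^{2} - 5 = -5 + 2 J^{2}$)
$L{\left(h{\left(Q,6 \right)} \right)} \left(-28329\right) = \left(-5 + 2 \left(\left(2 + 3\right)^{2}\right)^{2}\right) \left(-28329\right) = \left(-5 + 2 \left(5^{2}\right)^{2}\right) \left(-28329\right) = \left(-5 + 2 \cdot 25^{2}\right) \left(-28329\right) = \left(-5 + 2 \cdot 625\right) \left(-28329\right) = \left(-5 + 1250\right) \left(-28329\right) = 1245 \left(-28329\right) = -35269605$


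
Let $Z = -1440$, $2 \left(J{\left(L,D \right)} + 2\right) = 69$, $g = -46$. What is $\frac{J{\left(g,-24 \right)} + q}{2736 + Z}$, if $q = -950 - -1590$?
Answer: $\frac{1345}{2592} \approx 0.5189$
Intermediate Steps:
$q = 640$ ($q = -950 + 1590 = 640$)
$J{\left(L,D \right)} = \frac{65}{2}$ ($J{\left(L,D \right)} = -2 + \frac{1}{2} \cdot 69 = -2 + \frac{69}{2} = \frac{65}{2}$)
$\frac{J{\left(g,-24 \right)} + q}{2736 + Z} = \frac{\frac{65}{2} + 640}{2736 - 1440} = \frac{1345}{2 \cdot 1296} = \frac{1345}{2} \cdot \frac{1}{1296} = \frac{1345}{2592}$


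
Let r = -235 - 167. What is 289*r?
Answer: -116178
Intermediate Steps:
r = -402
289*r = 289*(-402) = -116178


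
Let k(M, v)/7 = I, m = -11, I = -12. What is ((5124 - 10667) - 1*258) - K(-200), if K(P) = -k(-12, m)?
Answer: -5885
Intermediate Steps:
k(M, v) = -84 (k(M, v) = 7*(-12) = -84)
K(P) = 84 (K(P) = -1*(-84) = 84)
((5124 - 10667) - 1*258) - K(-200) = ((5124 - 10667) - 1*258) - 1*84 = (-5543 - 258) - 84 = -5801 - 84 = -5885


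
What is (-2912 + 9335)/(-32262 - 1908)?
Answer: -2141/11390 ≈ -0.18797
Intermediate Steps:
(-2912 + 9335)/(-32262 - 1908) = 6423/(-34170) = 6423*(-1/34170) = -2141/11390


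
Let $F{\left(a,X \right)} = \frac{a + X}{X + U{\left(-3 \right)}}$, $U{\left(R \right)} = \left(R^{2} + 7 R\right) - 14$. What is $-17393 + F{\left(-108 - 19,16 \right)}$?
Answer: $- \frac{173819}{10} \approx -17382.0$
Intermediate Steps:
$U{\left(R \right)} = -14 + R^{2} + 7 R$
$F{\left(a,X \right)} = \frac{X + a}{-26 + X}$ ($F{\left(a,X \right)} = \frac{a + X}{X + \left(-14 + \left(-3\right)^{2} + 7 \left(-3\right)\right)} = \frac{X + a}{X - 26} = \frac{X + a}{-26 + X}$)
$-17393 + F{\left(-108 - 19,16 \right)} = -17393 + \frac{16 - 127}{-26 + 16} = -17393 + \frac{16 - 127}{-10} = -17393 - \frac{16 - 127}{10} = -17393 - - \frac{111}{10} = -17393 + \frac{111}{10} = - \frac{173819}{10}$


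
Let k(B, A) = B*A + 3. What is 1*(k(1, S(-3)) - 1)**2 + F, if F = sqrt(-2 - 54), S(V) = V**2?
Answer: 121 + 2*I*sqrt(14) ≈ 121.0 + 7.4833*I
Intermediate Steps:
k(B, A) = 3 + A*B (k(B, A) = A*B + 3 = 3 + A*B)
F = 2*I*sqrt(14) (F = sqrt(-56) = 2*I*sqrt(14) ≈ 7.4833*I)
1*(k(1, S(-3)) - 1)**2 + F = 1*((3 + (-3)**2*1) - 1)**2 + 2*I*sqrt(14) = 1*((3 + 9*1) - 1)**2 + 2*I*sqrt(14) = 1*((3 + 9) - 1)**2 + 2*I*sqrt(14) = 1*(12 - 1)**2 + 2*I*sqrt(14) = 1*11**2 + 2*I*sqrt(14) = 1*121 + 2*I*sqrt(14) = 121 + 2*I*sqrt(14)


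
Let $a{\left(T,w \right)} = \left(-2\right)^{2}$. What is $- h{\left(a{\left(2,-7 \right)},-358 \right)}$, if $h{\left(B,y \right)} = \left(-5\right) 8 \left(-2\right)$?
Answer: $-80$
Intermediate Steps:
$a{\left(T,w \right)} = 4$
$h{\left(B,y \right)} = 80$ ($h{\left(B,y \right)} = \left(-40\right) \left(-2\right) = 80$)
$- h{\left(a{\left(2,-7 \right)},-358 \right)} = \left(-1\right) 80 = -80$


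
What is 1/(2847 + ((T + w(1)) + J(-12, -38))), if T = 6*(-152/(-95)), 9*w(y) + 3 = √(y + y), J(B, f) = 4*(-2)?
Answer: 2883870/8214030767 - 225*√2/16428061534 ≈ 0.00035107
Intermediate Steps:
J(B, f) = -8
w(y) = -⅓ + √2*√y/9 (w(y) = -⅓ + √(y + y)/9 = -⅓ + √(2*y)/9 = -⅓ + (√2*√y)/9 = -⅓ + √2*√y/9)
T = 48/5 (T = 6*(-152*(-1/95)) = 6*(8/5) = 48/5 ≈ 9.6000)
1/(2847 + ((T + w(1)) + J(-12, -38))) = 1/(2847 + ((48/5 + (-⅓ + √2*√1/9)) - 8)) = 1/(2847 + ((48/5 + (-⅓ + (⅑)*√2*1)) - 8)) = 1/(2847 + ((48/5 + (-⅓ + √2/9)) - 8)) = 1/(2847 + ((139/15 + √2/9) - 8)) = 1/(2847 + (19/15 + √2/9)) = 1/(42724/15 + √2/9)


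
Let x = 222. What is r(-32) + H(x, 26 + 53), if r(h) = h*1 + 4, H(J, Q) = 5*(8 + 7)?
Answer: 47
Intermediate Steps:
H(J, Q) = 75 (H(J, Q) = 5*15 = 75)
r(h) = 4 + h (r(h) = h + 4 = 4 + h)
r(-32) + H(x, 26 + 53) = (4 - 32) + 75 = -28 + 75 = 47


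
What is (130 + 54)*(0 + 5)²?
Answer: 4600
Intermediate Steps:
(130 + 54)*(0 + 5)² = 184*5² = 184*25 = 4600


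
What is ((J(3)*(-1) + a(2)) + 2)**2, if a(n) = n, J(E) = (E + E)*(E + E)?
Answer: 1024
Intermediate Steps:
J(E) = 4*E**2 (J(E) = (2*E)*(2*E) = 4*E**2)
((J(3)*(-1) + a(2)) + 2)**2 = (((4*3**2)*(-1) + 2) + 2)**2 = (((4*9)*(-1) + 2) + 2)**2 = ((36*(-1) + 2) + 2)**2 = ((-36 + 2) + 2)**2 = (-34 + 2)**2 = (-32)**2 = 1024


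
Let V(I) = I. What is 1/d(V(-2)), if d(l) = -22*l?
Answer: 1/44 ≈ 0.022727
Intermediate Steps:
1/d(V(-2)) = 1/(-22*(-2)) = 1/44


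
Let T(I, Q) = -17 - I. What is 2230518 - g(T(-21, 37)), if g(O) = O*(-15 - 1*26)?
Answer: 2230682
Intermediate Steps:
g(O) = -41*O (g(O) = O*(-15 - 26) = O*(-41) = -41*O)
2230518 - g(T(-21, 37)) = 2230518 - (-41)*(-17 - 1*(-21)) = 2230518 - (-41)*(-17 + 21) = 2230518 - (-41)*4 = 2230518 - 1*(-164) = 2230518 + 164 = 2230682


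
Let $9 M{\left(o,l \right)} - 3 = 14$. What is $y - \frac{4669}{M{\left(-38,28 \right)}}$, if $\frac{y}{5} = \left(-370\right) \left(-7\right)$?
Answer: $\frac{178129}{17} \approx 10478.0$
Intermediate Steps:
$y = 12950$ ($y = 5 \left(\left(-370\right) \left(-7\right)\right) = 5 \cdot 2590 = 12950$)
$M{\left(o,l \right)} = \frac{17}{9}$ ($M{\left(o,l \right)} = \frac{1}{3} + \frac{1}{9} \cdot 14 = \frac{1}{3} + \frac{14}{9} = \frac{17}{9}$)
$y - \frac{4669}{M{\left(-38,28 \right)}} = 12950 - \frac{4669}{\frac{17}{9}} = 12950 - 4669 \cdot \frac{9}{17} = 12950 - \frac{42021}{17} = \frac{178129}{17}$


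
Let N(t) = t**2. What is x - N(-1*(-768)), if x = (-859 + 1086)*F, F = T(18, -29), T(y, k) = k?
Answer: -596407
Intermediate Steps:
F = -29
x = -6583 (x = (-859 + 1086)*(-29) = 227*(-29) = -6583)
x - N(-1*(-768)) = -6583 - (-1*(-768))**2 = -6583 - 1*768**2 = -6583 - 1*589824 = -6583 - 589824 = -596407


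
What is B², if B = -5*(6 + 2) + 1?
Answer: 1521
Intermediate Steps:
B = -39 (B = -5*8 + 1 = -40 + 1 = -39)
B² = (-39)² = 1521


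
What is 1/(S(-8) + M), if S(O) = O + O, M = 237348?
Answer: 1/237332 ≈ 4.2135e-6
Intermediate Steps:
S(O) = 2*O
1/(S(-8) + M) = 1/(2*(-8) + 237348) = 1/(-16 + 237348) = 1/237332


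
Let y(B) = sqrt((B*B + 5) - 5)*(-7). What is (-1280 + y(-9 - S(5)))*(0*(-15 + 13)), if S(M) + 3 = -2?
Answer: 0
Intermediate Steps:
S(M) = -5 (S(M) = -3 - 2 = -5)
y(B) = -7*sqrt(B**2) (y(B) = sqrt((B**2 + 5) - 5)*(-7) = sqrt((5 + B**2) - 5)*(-7) = sqrt(B**2)*(-7) = -7*sqrt(B**2))
(-1280 + y(-9 - S(5)))*(0*(-15 + 13)) = (-1280 - 7*sqrt((-9 - 1*(-5))**2))*(0*(-15 + 13)) = (-1280 - 7*sqrt((-9 + 5)**2))*(0*(-2)) = (-1280 - 7*sqrt((-4)**2))*0 = (-1280 - 7*sqrt(16))*0 = (-1280 - 7*4)*0 = (-1280 - 28)*0 = -1308*0 = 0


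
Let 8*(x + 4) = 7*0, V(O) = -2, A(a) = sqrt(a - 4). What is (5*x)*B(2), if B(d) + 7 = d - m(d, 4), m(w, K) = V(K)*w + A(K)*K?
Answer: 20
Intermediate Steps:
A(a) = sqrt(-4 + a)
x = -4 (x = -4 + (7*0)/8 = -4 + (1/8)*0 = -4 + 0 = -4)
m(w, K) = -2*w + K*sqrt(-4 + K) (m(w, K) = -2*w + sqrt(-4 + K)*K = -2*w + K*sqrt(-4 + K))
B(d) = -7 + 3*d (B(d) = -7 + (d - (-2*d + 4*sqrt(-4 + 4))) = -7 + (d - (-2*d + 4*sqrt(0))) = -7 + (d - (-2*d + 4*0)) = -7 + (d - (-2*d + 0)) = -7 + (d - (-2)*d) = -7 + (d + 2*d) = -7 + 3*d)
(5*x)*B(2) = (5*(-4))*(-7 + 3*2) = -20*(-7 + 6) = -20*(-1) = 20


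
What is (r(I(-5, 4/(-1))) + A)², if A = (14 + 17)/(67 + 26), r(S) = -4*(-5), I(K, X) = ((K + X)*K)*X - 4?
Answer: 3721/9 ≈ 413.44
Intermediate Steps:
I(K, X) = -4 + K*X*(K + X) (I(K, X) = (K*(K + X))*X - 4 = K*X*(K + X) - 4 = -4 + K*X*(K + X))
r(S) = 20
A = ⅓ (A = 31/93 = 31*(1/93) = ⅓ ≈ 0.33333)
(r(I(-5, 4/(-1))) + A)² = (20 + ⅓)² = (61/3)² = 3721/9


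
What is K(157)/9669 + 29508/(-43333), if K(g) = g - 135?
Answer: -25850866/38089707 ≈ -0.67868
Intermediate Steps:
K(g) = -135 + g
K(157)/9669 + 29508/(-43333) = (-135 + 157)/9669 + 29508/(-43333) = 22*(1/9669) + 29508*(-1/43333) = 2/879 - 29508/43333 = -25850866/38089707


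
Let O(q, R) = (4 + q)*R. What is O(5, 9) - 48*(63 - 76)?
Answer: 705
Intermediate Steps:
O(q, R) = R*(4 + q)
O(5, 9) - 48*(63 - 76) = 9*(4 + 5) - 48*(63 - 76) = 9*9 - 48*(-13) = 81 + 624 = 705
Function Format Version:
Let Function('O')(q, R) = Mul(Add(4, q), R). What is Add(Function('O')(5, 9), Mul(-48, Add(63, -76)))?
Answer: 705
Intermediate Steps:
Function('O')(q, R) = Mul(R, Add(4, q))
Add(Function('O')(5, 9), Mul(-48, Add(63, -76))) = Add(Mul(9, Add(4, 5)), Mul(-48, Add(63, -76))) = Add(Mul(9, 9), Mul(-48, -13)) = Add(81, 624) = 705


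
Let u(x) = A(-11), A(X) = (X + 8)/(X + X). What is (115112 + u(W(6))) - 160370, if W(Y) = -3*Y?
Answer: -995673/22 ≈ -45258.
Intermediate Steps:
A(X) = (8 + X)/(2*X) (A(X) = (8 + X)/((2*X)) = (8 + X)*(1/(2*X)) = (8 + X)/(2*X))
u(x) = 3/22 (u(x) = (½)*(8 - 11)/(-11) = (½)*(-1/11)*(-3) = 3/22)
(115112 + u(W(6))) - 160370 = (115112 + 3/22) - 160370 = 2532467/22 - 160370 = -995673/22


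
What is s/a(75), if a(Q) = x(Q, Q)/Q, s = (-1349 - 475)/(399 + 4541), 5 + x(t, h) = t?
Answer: -36/91 ≈ -0.39560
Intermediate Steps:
x(t, h) = -5 + t
s = -24/65 (s = -1824/4940 = -1824*1/4940 = -24/65 ≈ -0.36923)
a(Q) = (-5 + Q)/Q
s/a(75) = -24*75/(-5 + 75)/65 = -24/(65*((1/75)*70)) = -24/(65*14/15) = -24/65*15/14 = -36/91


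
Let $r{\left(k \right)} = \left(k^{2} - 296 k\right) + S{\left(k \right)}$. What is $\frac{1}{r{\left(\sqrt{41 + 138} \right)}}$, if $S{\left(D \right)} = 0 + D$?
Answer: $- \frac{1}{86846} - \frac{295 \sqrt{179}}{15545434} \approx -0.0002654$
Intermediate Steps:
$S{\left(D \right)} = D$
$r{\left(k \right)} = k^{2} - 295 k$ ($r{\left(k \right)} = \left(k^{2} - 296 k\right) + k = k^{2} - 295 k$)
$\frac{1}{r{\left(\sqrt{41 + 138} \right)}} = \frac{1}{\sqrt{41 + 138} \left(-295 + \sqrt{41 + 138}\right)} = \frac{1}{\sqrt{179} \left(-295 + \sqrt{179}\right)} = \frac{\sqrt{179}}{179 \left(-295 + \sqrt{179}\right)}$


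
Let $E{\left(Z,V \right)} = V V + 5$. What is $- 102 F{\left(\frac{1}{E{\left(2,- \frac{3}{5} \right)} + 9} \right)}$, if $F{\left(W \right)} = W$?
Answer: $- \frac{2550}{359} \approx -7.1031$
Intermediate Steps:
$E{\left(Z,V \right)} = 5 + V^{2}$ ($E{\left(Z,V \right)} = V^{2} + 5 = 5 + V^{2}$)
$- 102 F{\left(\frac{1}{E{\left(2,- \frac{3}{5} \right)} + 9} \right)} = - \frac{102}{\left(5 + \left(- \frac{3}{5}\right)^{2}\right) + 9} = - \frac{102}{\left(5 + \frac{9}{25}\right) + 9} = - \frac{102}{\frac{134}{25} + 9} = - \frac{102}{\frac{359}{25}} = \left(-102\right) \frac{25}{359} = - \frac{2550}{359}$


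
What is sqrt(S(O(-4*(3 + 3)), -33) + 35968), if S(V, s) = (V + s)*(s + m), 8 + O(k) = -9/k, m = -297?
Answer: sqrt(197497)/2 ≈ 222.20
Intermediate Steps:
O(k) = -8 - 9/k
S(V, s) = (-297 + s)*(V + s) (S(V, s) = (V + s)*(s - 297) = (V + s)*(-297 + s) = (-297 + s)*(V + s))
sqrt(S(O(-4*(3 + 3)), -33) + 35968) = sqrt(((-33)**2 - 297*(-8 - 9*(-1/(4*(3 + 3)))) - 297*(-33) + (-8 - 9*(-1/(4*(3 + 3))))*(-33)) + 35968) = sqrt((1089 - 297*(-8 - 9/((-4*6))) + 9801 + (-8 - 9/((-4*6)))*(-33)) + 35968) = sqrt((1089 - 297*(-8 - 9/(-24)) + 9801 + (-8 - 9/(-24))*(-33)) + 35968) = sqrt((1089 - 297*(-8 - 9*(-1/24)) + 9801 + (-8 - 9*(-1/24))*(-33)) + 35968) = sqrt((1089 - 297*(-8 + 3/8) + 9801 + (-8 + 3/8)*(-33)) + 35968) = sqrt((1089 - 297*(-61/8) + 9801 - 61/8*(-33)) + 35968) = sqrt((1089 + 18117/8 + 9801 + 2013/8) + 35968) = sqrt(53625/4 + 35968) = sqrt(197497/4) = sqrt(197497)/2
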